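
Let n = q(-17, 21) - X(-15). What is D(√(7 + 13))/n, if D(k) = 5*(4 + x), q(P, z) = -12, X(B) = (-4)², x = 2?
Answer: -15/14 ≈ -1.0714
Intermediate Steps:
X(B) = 16
n = -28 (n = -12 - 1*16 = -12 - 16 = -28)
D(k) = 30 (D(k) = 5*(4 + 2) = 5*6 = 30)
D(√(7 + 13))/n = 30/(-28) = 30*(-1/28) = -15/14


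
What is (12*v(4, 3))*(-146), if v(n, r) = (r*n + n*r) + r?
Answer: -47304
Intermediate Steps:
v(n, r) = r + 2*n*r (v(n, r) = (n*r + n*r) + r = 2*n*r + r = r + 2*n*r)
(12*v(4, 3))*(-146) = (12*(3*(1 + 2*4)))*(-146) = (12*(3*(1 + 8)))*(-146) = (12*(3*9))*(-146) = (12*27)*(-146) = 324*(-146) = -47304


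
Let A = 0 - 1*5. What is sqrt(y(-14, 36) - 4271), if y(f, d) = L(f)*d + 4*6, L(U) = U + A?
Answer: I*sqrt(4931) ≈ 70.221*I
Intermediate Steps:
A = -5 (A = 0 - 5 = -5)
L(U) = -5 + U (L(U) = U - 5 = -5 + U)
y(f, d) = 24 + d*(-5 + f) (y(f, d) = (-5 + f)*d + 4*6 = d*(-5 + f) + 24 = 24 + d*(-5 + f))
sqrt(y(-14, 36) - 4271) = sqrt((24 + 36*(-5 - 14)) - 4271) = sqrt((24 + 36*(-19)) - 4271) = sqrt((24 - 684) - 4271) = sqrt(-660 - 4271) = sqrt(-4931) = I*sqrt(4931)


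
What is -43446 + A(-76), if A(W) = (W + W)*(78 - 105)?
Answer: -39342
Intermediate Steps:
A(W) = -54*W (A(W) = (2*W)*(-27) = -54*W)
-43446 + A(-76) = -43446 - 54*(-76) = -43446 + 4104 = -39342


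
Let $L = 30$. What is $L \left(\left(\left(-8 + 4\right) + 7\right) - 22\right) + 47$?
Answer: $-523$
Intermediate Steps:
$L \left(\left(\left(-8 + 4\right) + 7\right) - 22\right) + 47 = 30 \left(\left(\left(-8 + 4\right) + 7\right) - 22\right) + 47 = 30 \left(\left(-4 + 7\right) - 22\right) + 47 = 30 \left(3 - 22\right) + 47 = 30 \left(-19\right) + 47 = -570 + 47 = -523$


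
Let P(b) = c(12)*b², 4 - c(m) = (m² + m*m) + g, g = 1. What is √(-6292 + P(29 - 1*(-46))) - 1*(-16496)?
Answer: 16496 + I*√1609417 ≈ 16496.0 + 1268.6*I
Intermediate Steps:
c(m) = 3 - 2*m² (c(m) = 4 - ((m² + m*m) + 1) = 4 - ((m² + m²) + 1) = 4 - (2*m² + 1) = 4 - (1 + 2*m²) = 4 + (-1 - 2*m²) = 3 - 2*m²)
P(b) = -285*b² (P(b) = (3 - 2*12²)*b² = (3 - 2*144)*b² = (3 - 288)*b² = -285*b²)
√(-6292 + P(29 - 1*(-46))) - 1*(-16496) = √(-6292 - 285*(29 - 1*(-46))²) - 1*(-16496) = √(-6292 - 285*(29 + 46)²) + 16496 = √(-6292 - 285*75²) + 16496 = √(-6292 - 285*5625) + 16496 = √(-6292 - 1603125) + 16496 = √(-1609417) + 16496 = I*√1609417 + 16496 = 16496 + I*√1609417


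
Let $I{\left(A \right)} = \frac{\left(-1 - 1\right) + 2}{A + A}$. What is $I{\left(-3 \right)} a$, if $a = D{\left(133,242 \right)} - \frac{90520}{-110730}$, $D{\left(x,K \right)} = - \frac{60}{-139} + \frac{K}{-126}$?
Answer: $0$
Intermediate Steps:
$D{\left(x,K \right)} = \frac{60}{139} - \frac{K}{126}$ ($D{\left(x,K \right)} = \left(-60\right) \left(- \frac{1}{139}\right) + K \left(- \frac{1}{126}\right) = \frac{60}{139} - \frac{K}{126}$)
$I{\left(A \right)} = 0$ ($I{\left(A \right)} = \frac{\left(-1 - 1\right) + 2}{2 A} = \left(-2 + 2\right) \frac{1}{2 A} = 0 \frac{1}{2 A} = 0$)
$a = - \frac{21704161}{32322087}$ ($a = \left(\frac{60}{139} - \frac{121}{63}\right) - \frac{90520}{-110730} = \left(\frac{60}{139} - \frac{121}{63}\right) - 90520 \left(- \frac{1}{110730}\right) = - \frac{13039}{8757} - - \frac{9052}{11073} = - \frac{13039}{8757} + \frac{9052}{11073} = - \frac{21704161}{32322087} \approx -0.6715$)
$I{\left(-3 \right)} a = 0 \left(- \frac{21704161}{32322087}\right) = 0$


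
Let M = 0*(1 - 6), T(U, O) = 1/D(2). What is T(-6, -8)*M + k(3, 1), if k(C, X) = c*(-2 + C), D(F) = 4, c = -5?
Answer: -5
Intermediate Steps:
T(U, O) = ¼ (T(U, O) = 1/4 = ¼)
k(C, X) = 10 - 5*C (k(C, X) = -5*(-2 + C) = 10 - 5*C)
M = 0 (M = 0*(-5) = 0)
T(-6, -8)*M + k(3, 1) = (¼)*0 + (10 - 5*3) = 0 + (10 - 15) = 0 - 5 = -5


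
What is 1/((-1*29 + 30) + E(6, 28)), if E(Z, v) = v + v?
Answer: 1/57 ≈ 0.017544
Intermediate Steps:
E(Z, v) = 2*v
1/((-1*29 + 30) + E(6, 28)) = 1/((-1*29 + 30) + 2*28) = 1/((-29 + 30) + 56) = 1/(1 + 56) = 1/57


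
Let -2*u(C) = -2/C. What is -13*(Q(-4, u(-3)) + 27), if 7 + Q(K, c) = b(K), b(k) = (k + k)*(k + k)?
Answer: -1092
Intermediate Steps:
u(C) = 1/C (u(C) = -(-1)/C = 1/C)
b(k) = 4*k² (b(k) = (2*k)*(2*k) = 4*k²)
Q(K, c) = -7 + 4*K²
-13*(Q(-4, u(-3)) + 27) = -13*((-7 + 4*(-4)²) + 27) = -13*((-7 + 4*16) + 27) = -13*((-7 + 64) + 27) = -13*(57 + 27) = -13*84 = -1092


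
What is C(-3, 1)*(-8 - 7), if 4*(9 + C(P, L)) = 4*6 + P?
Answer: 225/4 ≈ 56.250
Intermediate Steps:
C(P, L) = -3 + P/4 (C(P, L) = -9 + (4*6 + P)/4 = -9 + (24 + P)/4 = -9 + (6 + P/4) = -3 + P/4)
C(-3, 1)*(-8 - 7) = (-3 + (¼)*(-3))*(-8 - 7) = (-3 - ¾)*(-15) = -15/4*(-15) = 225/4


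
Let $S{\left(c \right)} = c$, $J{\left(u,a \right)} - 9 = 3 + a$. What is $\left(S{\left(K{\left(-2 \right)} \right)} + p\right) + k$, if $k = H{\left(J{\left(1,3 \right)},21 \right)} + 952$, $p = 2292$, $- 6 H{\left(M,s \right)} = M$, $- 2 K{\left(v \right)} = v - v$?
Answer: $\frac{6483}{2} \approx 3241.5$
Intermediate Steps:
$J{\left(u,a \right)} = 12 + a$ ($J{\left(u,a \right)} = 9 + \left(3 + a\right) = 12 + a$)
$K{\left(v \right)} = 0$ ($K{\left(v \right)} = - \frac{v - v}{2} = \left(- \frac{1}{2}\right) 0 = 0$)
$H{\left(M,s \right)} = - \frac{M}{6}$
$k = \frac{1899}{2}$ ($k = - \frac{12 + 3}{6} + 952 = \left(- \frac{1}{6}\right) 15 + 952 = - \frac{5}{2} + 952 = \frac{1899}{2} \approx 949.5$)
$\left(S{\left(K{\left(-2 \right)} \right)} + p\right) + k = \left(0 + 2292\right) + \frac{1899}{2} = 2292 + \frac{1899}{2} = \frac{6483}{2}$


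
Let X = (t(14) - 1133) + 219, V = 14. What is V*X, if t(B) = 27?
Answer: -12418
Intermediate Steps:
X = -887 (X = (27 - 1133) + 219 = -1106 + 219 = -887)
V*X = 14*(-887) = -12418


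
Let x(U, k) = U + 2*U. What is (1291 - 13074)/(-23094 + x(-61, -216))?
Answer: 11783/23277 ≈ 0.50621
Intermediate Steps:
x(U, k) = 3*U
(1291 - 13074)/(-23094 + x(-61, -216)) = (1291 - 13074)/(-23094 + 3*(-61)) = -11783/(-23094 - 183) = -11783/(-23277) = -11783*(-1/23277) = 11783/23277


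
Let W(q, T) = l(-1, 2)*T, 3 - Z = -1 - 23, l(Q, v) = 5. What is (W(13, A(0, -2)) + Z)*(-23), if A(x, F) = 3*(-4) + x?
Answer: 759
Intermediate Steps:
Z = 27 (Z = 3 - (-1 - 23) = 3 - 1*(-24) = 3 + 24 = 27)
A(x, F) = -12 + x
W(q, T) = 5*T
(W(13, A(0, -2)) + Z)*(-23) = (5*(-12 + 0) + 27)*(-23) = (5*(-12) + 27)*(-23) = (-60 + 27)*(-23) = -33*(-23) = 759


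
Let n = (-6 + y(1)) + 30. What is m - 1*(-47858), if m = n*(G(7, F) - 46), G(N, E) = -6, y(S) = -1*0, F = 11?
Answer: 46610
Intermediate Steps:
y(S) = 0
n = 24 (n = (-6 + 0) + 30 = -6 + 30 = 24)
m = -1248 (m = 24*(-6 - 46) = 24*(-52) = -1248)
m - 1*(-47858) = -1248 - 1*(-47858) = -1248 + 47858 = 46610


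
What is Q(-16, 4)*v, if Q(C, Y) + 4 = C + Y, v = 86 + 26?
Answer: -1792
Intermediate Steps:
v = 112
Q(C, Y) = -4 + C + Y (Q(C, Y) = -4 + (C + Y) = -4 + C + Y)
Q(-16, 4)*v = (-4 - 16 + 4)*112 = -16*112 = -1792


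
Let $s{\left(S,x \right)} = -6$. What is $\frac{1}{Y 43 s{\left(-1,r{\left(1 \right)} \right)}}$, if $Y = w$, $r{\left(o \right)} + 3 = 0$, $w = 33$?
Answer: $- \frac{1}{8514} \approx -0.00011745$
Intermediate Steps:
$r{\left(o \right)} = -3$ ($r{\left(o \right)} = -3 + 0 = -3$)
$Y = 33$
$\frac{1}{Y 43 s{\left(-1,r{\left(1 \right)} \right)}} = \frac{1}{33 \cdot 43 \left(-6\right)} = \frac{1}{1419 \left(-6\right)} = \frac{1}{-8514} = - \frac{1}{8514}$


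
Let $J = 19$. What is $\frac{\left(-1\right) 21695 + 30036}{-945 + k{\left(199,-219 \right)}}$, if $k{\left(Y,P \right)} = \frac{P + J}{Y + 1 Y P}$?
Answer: $- \frac{180924631}{20497895} \approx -8.8265$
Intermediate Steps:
$k{\left(Y,P \right)} = \frac{19 + P}{Y + P Y}$ ($k{\left(Y,P \right)} = \frac{P + 19}{Y + 1 Y P} = \frac{19 + P}{Y + Y P} = \frac{19 + P}{Y + P Y}$)
$\frac{\left(-1\right) 21695 + 30036}{-945 + k{\left(199,-219 \right)}} = \frac{\left(-1\right) 21695 + 30036}{-945 + \frac{19 - 219}{199 \left(1 - 219\right)}} = \frac{-21695 + 30036}{-945 + \frac{1}{199} \frac{1}{-218} \left(-200\right)} = \frac{8341}{-945 + \frac{1}{199} \left(- \frac{1}{218}\right) \left(-200\right)} = \frac{8341}{-945 + \frac{100}{21691}} = \frac{8341}{- \frac{20497895}{21691}} = 8341 \left(- \frac{21691}{20497895}\right) = - \frac{180924631}{20497895}$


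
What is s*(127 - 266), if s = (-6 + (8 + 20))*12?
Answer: -36696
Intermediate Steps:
s = 264 (s = (-6 + 28)*12 = 22*12 = 264)
s*(127 - 266) = 264*(127 - 266) = 264*(-139) = -36696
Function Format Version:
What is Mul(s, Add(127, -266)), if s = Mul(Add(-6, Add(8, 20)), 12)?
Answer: -36696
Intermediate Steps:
s = 264 (s = Mul(Add(-6, 28), 12) = Mul(22, 12) = 264)
Mul(s, Add(127, -266)) = Mul(264, Add(127, -266)) = Mul(264, -139) = -36696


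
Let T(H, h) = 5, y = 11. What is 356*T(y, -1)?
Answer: 1780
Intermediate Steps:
356*T(y, -1) = 356*5 = 1780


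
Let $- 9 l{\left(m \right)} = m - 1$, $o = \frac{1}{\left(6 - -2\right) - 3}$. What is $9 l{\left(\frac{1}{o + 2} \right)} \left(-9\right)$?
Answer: $- \frac{54}{11} \approx -4.9091$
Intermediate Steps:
$o = \frac{1}{5}$ ($o = \frac{1}{\left(6 + 2\right) - 3} = \frac{1}{8 - 3} = \frac{1}{5} \approx 0.2$)
$l{\left(m \right)} = \frac{1}{9} - \frac{m}{9}$ ($l{\left(m \right)} = - \frac{m - 1}{9} = - \frac{-1 + m}{9} = \frac{1}{9} - \frac{m}{9}$)
$9 l{\left(\frac{1}{o + 2} \right)} \left(-9\right) = 9 \left(\frac{1}{9} - \frac{1}{9 \left(\frac{1}{5} + 2\right)}\right) \left(-9\right) = 9 \left(\frac{1}{9} - \frac{1}{9 \cdot \frac{11}{5}}\right) \left(-9\right) = 9 \left(\frac{1}{9} - \frac{5}{99}\right) \left(-9\right) = 9 \cdot \frac{2}{33} \left(-9\right) = \frac{6}{11} \left(-9\right) = - \frac{54}{11}$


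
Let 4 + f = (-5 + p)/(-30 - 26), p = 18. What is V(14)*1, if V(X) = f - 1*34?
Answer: -2141/56 ≈ -38.232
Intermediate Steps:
f = -237/56 (f = -4 + (-5 + 18)/(-30 - 26) = -4 + 13/(-56) = -4 + 13*(-1/56) = -4 - 13/56 = -237/56 ≈ -4.2321)
V(X) = -2141/56 (V(X) = -237/56 - 1*34 = -237/56 - 34 = -2141/56)
V(14)*1 = -2141/56*1 = -2141/56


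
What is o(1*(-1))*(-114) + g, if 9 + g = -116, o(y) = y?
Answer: -11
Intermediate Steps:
g = -125 (g = -9 - 116 = -125)
o(1*(-1))*(-114) + g = (1*(-1))*(-114) - 125 = -1*(-114) - 125 = 114 - 125 = -11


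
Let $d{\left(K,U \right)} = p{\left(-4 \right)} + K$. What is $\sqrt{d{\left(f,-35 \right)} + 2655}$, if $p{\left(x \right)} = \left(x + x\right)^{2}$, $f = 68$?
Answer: $\sqrt{2787} \approx 52.792$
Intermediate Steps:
$p{\left(x \right)} = 4 x^{2}$ ($p{\left(x \right)} = \left(2 x\right)^{2} = 4 x^{2}$)
$d{\left(K,U \right)} = 64 + K$ ($d{\left(K,U \right)} = 4 \left(-4\right)^{2} + K = 4 \cdot 16 + K = 64 + K$)
$\sqrt{d{\left(f,-35 \right)} + 2655} = \sqrt{\left(64 + 68\right) + 2655} = \sqrt{132 + 2655} = \sqrt{2787}$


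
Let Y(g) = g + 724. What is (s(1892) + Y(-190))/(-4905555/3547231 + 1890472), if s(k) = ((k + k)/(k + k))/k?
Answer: 3583870348999/12687630869386484 ≈ 0.00028247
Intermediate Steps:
s(k) = 1/k (s(k) = ((2*k)/((2*k)))/k = ((2*k)*(1/(2*k)))/k = 1/k)
Y(g) = 724 + g
(s(1892) + Y(-190))/(-4905555/3547231 + 1890472) = (1/1892 + (724 - 190))/(-4905555/3547231 + 1890472) = (1/1892 + 534)/(-4905555*1/3547231 + 1890472) = 1010329/(1892*(-4905555/3547231 + 1890472)) = 1010329/(1892*(6705935977477/3547231)) = (1010329/1892)*(3547231/6705935977477) = 3583870348999/12687630869386484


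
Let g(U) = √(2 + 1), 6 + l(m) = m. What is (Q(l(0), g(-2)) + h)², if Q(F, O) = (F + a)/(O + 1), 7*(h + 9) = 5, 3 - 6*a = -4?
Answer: 91669/1764 + 14297*√3/504 ≈ 101.10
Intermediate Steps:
a = 7/6 (a = ½ - ⅙*(-4) = ½ + ⅔ = 7/6 ≈ 1.1667)
l(m) = -6 + m
h = -58/7 (h = -9 + (⅐)*5 = -9 + 5/7 = -58/7 ≈ -8.2857)
g(U) = √3
Q(F, O) = (7/6 + F)/(1 + O) (Q(F, O) = (F + 7/6)/(O + 1) = (7/6 + F)/(1 + O))
(Q(l(0), g(-2)) + h)² = ((7/6 + (-6 + 0))/(1 + √3) - 58/7)² = ((7/6 - 6)/(1 + √3) - 58/7)² = (-29/6/(1 + √3) - 58/7)² = (-29/(6*(1 + √3)) - 58/7)² = (-58/7 - 29/(6*(1 + √3)))²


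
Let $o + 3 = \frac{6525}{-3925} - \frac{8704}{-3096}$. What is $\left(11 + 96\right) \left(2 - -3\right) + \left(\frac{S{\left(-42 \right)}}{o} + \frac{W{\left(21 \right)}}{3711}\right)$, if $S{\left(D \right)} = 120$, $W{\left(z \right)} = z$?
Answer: $\frac{16353120344}{34780729} \approx 470.18$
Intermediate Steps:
$o = - \frac{112468}{60759}$ ($o = -3 + \left(\frac{6525}{-3925} - \frac{8704}{-3096}\right) = -3 + \left(6525 \left(- \frac{1}{3925}\right) - - \frac{1088}{387}\right) = -3 + \left(- \frac{261}{157} + \frac{1088}{387}\right) = -3 + \frac{69809}{60759} = - \frac{112468}{60759} \approx -1.8511$)
$\left(11 + 96\right) \left(2 - -3\right) + \left(\frac{S{\left(-42 \right)}}{o} + \frac{W{\left(21 \right)}}{3711}\right) = \left(11 + 96\right) \left(2 - -3\right) + \left(\frac{120}{- \frac{112468}{60759}} + \frac{21}{3711}\right) = 107 \left(2 + 3\right) + \left(120 \left(- \frac{60759}{112468}\right) + 21 \cdot \frac{1}{3711}\right) = 107 \cdot 5 + \left(- \frac{1822770}{28117} + \frac{7}{1237}\right) = 535 - \frac{2254569671}{34780729} = \frac{16353120344}{34780729}$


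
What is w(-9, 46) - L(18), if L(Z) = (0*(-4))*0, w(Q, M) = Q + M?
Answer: 37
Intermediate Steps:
w(Q, M) = M + Q
L(Z) = 0 (L(Z) = 0*0 = 0)
w(-9, 46) - L(18) = (46 - 9) - 1*0 = 37 + 0 = 37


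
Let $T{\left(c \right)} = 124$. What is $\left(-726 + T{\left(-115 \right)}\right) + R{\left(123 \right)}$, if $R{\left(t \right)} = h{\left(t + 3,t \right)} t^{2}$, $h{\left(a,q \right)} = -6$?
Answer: $-91376$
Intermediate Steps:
$R{\left(t \right)} = - 6 t^{2}$
$\left(-726 + T{\left(-115 \right)}\right) + R{\left(123 \right)} = \left(-726 + 124\right) - 6 \cdot 123^{2} = -602 - 90774 = -91376$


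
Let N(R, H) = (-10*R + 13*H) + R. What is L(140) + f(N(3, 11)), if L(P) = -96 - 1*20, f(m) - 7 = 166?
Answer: 57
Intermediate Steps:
N(R, H) = -9*R + 13*H
f(m) = 173 (f(m) = 7 + 166 = 173)
L(P) = -116 (L(P) = -96 - 20 = -116)
L(140) + f(N(3, 11)) = -116 + 173 = 57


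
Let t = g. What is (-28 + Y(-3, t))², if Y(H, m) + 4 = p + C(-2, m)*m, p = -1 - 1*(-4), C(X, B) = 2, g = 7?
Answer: 225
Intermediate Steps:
t = 7
p = 3 (p = -1 + 4 = 3)
Y(H, m) = -1 + 2*m (Y(H, m) = -4 + (3 + 2*m) = -1 + 2*m)
(-28 + Y(-3, t))² = (-28 + (-1 + 2*7))² = (-28 + (-1 + 14))² = (-28 + 13)² = (-15)² = 225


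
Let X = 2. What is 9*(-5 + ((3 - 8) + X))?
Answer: -72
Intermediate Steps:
9*(-5 + ((3 - 8) + X)) = 9*(-5 + ((3 - 8) + 2)) = 9*(-5 + (-5 + 2)) = 9*(-5 - 3) = 9*(-8) = -72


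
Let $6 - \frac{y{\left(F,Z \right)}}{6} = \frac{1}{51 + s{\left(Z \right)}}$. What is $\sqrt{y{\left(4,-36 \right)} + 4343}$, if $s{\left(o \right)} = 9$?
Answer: $\frac{\sqrt{437890}}{10} \approx 66.173$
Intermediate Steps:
$y{\left(F,Z \right)} = \frac{359}{10}$ ($y{\left(F,Z \right)} = 36 - \frac{6}{51 + 9} = 36 - \frac{6}{60} = 36 - \frac{1}{10} = \frac{359}{10}$)
$\sqrt{y{\left(4,-36 \right)} + 4343} = \sqrt{\frac{359}{10} + 4343} = \sqrt{\frac{43789}{10}} = \frac{\sqrt{437890}}{10}$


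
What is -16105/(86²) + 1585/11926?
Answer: -90172785/44102348 ≈ -2.0446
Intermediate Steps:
-16105/(86²) + 1585/11926 = -16105/7396 + 1585*(1/11926) = -16105*1/7396 + 1585/11926 = -16105/7396 + 1585/11926 = -90172785/44102348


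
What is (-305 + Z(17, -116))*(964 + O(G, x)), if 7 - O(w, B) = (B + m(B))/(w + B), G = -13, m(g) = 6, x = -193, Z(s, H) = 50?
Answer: -50958945/206 ≈ -2.4737e+5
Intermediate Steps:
O(w, B) = 7 - (6 + B)/(B + w) (O(w, B) = 7 - (B + 6)/(w + B) = 7 - (6 + B)/(B + w))
(-305 + Z(17, -116))*(964 + O(G, x)) = (-305 + 50)*(964 + (-6 + 6*(-193) + 7*(-13))/(-193 - 13)) = -255*(964 + (-6 - 1158 - 91)/(-206)) = -255*(964 - 1/206*(-1255)) = -255*(964 + 1255/206) = -255*199839/206 = -50958945/206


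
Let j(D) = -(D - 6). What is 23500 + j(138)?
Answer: 23368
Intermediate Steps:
j(D) = 6 - D (j(D) = -(-6 + D) = 6 - D)
23500 + j(138) = 23500 + (6 - 1*138) = 23500 + (6 - 138) = 23500 - 132 = 23368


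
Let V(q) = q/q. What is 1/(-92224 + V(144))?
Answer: -1/92223 ≈ -1.0843e-5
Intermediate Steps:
V(q) = 1
1/(-92224 + V(144)) = 1/(-92224 + 1) = 1/(-92223) = -1/92223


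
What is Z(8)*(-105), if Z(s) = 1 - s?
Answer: 735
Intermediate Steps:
Z(8)*(-105) = (1 - 1*8)*(-105) = (1 - 8)*(-105) = -7*(-105) = 735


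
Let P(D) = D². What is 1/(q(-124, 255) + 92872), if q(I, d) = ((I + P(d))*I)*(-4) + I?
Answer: 1/32283644 ≈ 3.0975e-8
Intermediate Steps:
q(I, d) = I - 4*I*(I + d²) (q(I, d) = ((I + d²)*I)*(-4) + I = (I*(I + d²))*(-4) + I = -4*I*(I + d²) + I = I - 4*I*(I + d²))
1/(q(-124, 255) + 92872) = 1/(-124*(1 - 4*(-124) - 4*255²) + 92872) = 1/(-124*(1 + 496 - 4*65025) + 92872) = 1/(-124*(1 + 496 - 260100) + 92872) = 1/(-124*(-259603) + 92872) = 1/(32190772 + 92872) = 1/32283644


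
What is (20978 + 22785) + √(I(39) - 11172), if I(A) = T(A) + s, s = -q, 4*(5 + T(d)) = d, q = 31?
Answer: 43763 + 9*I*√553/2 ≈ 43763.0 + 105.82*I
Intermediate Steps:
T(d) = -5 + d/4
s = -31 (s = -1*31 = -31)
I(A) = -36 + A/4 (I(A) = (-5 + A/4) - 31 = -36 + A/4)
(20978 + 22785) + √(I(39) - 11172) = (20978 + 22785) + √((-36 + (¼)*39) - 11172) = 43763 + √((-36 + 39/4) - 11172) = 43763 + √(-105/4 - 11172) = 43763 + √(-44793/4) = 43763 + 9*I*√553/2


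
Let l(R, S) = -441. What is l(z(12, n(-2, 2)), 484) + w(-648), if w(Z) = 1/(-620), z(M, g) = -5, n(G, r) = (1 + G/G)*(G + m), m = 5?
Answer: -273421/620 ≈ -441.00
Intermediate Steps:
n(G, r) = 10 + 2*G (n(G, r) = (1 + G/G)*(G + 5) = (1 + 1)*(5 + G) = 2*(5 + G) = 10 + 2*G)
w(Z) = -1/620
l(z(12, n(-2, 2)), 484) + w(-648) = -441 - 1/620 = -273421/620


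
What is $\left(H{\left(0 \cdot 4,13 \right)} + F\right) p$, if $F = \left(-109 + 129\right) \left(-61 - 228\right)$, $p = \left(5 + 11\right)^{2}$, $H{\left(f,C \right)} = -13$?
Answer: $-1483008$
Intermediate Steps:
$p = 256$ ($p = 16^{2} = 256$)
$F = -5780$ ($F = 20 \left(-289\right) = -5780$)
$\left(H{\left(0 \cdot 4,13 \right)} + F\right) p = \left(-13 - 5780\right) 256 = \left(-5793\right) 256 = -1483008$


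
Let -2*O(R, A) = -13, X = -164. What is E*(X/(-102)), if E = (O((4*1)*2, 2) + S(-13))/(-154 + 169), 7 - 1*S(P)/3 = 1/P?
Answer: 29561/9945 ≈ 2.9725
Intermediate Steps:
O(R, A) = 13/2 (O(R, A) = -½*(-13) = 13/2)
S(P) = 21 - 3/P
E = 721/390 (E = (13/2 + (21 - 3/(-13)))/(-154 + 169) = (13/2 + (21 - 3*(-1/13)))/15 = (13/2 + (21 + 3/13))*(1/15) = (13/2 + 276/13)*(1/15) = (721/26)*(1/15) = 721/390 ≈ 1.8487)
E*(X/(-102)) = 721*(-164/(-102))/390 = 721*(-164*(-1/102))/390 = (721/390)*(82/51) = 29561/9945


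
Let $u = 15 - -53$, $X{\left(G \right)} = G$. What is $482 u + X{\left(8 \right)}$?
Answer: $32784$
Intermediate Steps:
$u = 68$ ($u = 15 + 53 = 68$)
$482 u + X{\left(8 \right)} = 482 \cdot 68 + 8 = 32776 + 8 = 32784$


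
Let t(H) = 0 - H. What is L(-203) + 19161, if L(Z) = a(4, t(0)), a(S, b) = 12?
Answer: 19173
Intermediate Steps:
t(H) = -H
L(Z) = 12
L(-203) + 19161 = 12 + 19161 = 19173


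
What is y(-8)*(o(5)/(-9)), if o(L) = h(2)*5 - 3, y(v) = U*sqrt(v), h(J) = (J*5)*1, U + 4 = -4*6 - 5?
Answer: 1034*I*sqrt(2)/3 ≈ 487.43*I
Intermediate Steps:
U = -33 (U = -4 + (-4*6 - 5) = -4 + (-24 - 5) = -4 - 29 = -33)
h(J) = 5*J (h(J) = (5*J)*1 = 5*J)
y(v) = -33*sqrt(v)
o(L) = 47 (o(L) = (5*2)*5 - 3 = 10*5 - 3 = 50 - 3 = 47)
y(-8)*(o(5)/(-9)) = (-66*I*sqrt(2))*(47/(-9)) = (-66*I*sqrt(2))*(47*(-1/9)) = -66*I*sqrt(2)*(-47/9) = 1034*I*sqrt(2)/3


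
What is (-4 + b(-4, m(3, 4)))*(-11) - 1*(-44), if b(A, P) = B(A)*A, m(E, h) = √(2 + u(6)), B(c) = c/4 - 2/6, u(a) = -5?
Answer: 88/3 ≈ 29.333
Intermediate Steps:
B(c) = -⅓ + c/4 (B(c) = c*(¼) - 2*⅙ = c/4 - ⅓ = -⅓ + c/4)
m(E, h) = I*√3 (m(E, h) = √(2 - 5) = √(-3) = I*√3)
b(A, P) = A*(-⅓ + A/4) (b(A, P) = (-⅓ + A/4)*A = A*(-⅓ + A/4))
(-4 + b(-4, m(3, 4)))*(-11) - 1*(-44) = (-4 + (1/12)*(-4)*(-4 + 3*(-4)))*(-11) - 1*(-44) = (-4 + (1/12)*(-4)*(-4 - 12))*(-11) + 44 = (-4 + (1/12)*(-4)*(-16))*(-11) + 44 = (-4 + 16/3)*(-11) + 44 = (4/3)*(-11) + 44 = -44/3 + 44 = 88/3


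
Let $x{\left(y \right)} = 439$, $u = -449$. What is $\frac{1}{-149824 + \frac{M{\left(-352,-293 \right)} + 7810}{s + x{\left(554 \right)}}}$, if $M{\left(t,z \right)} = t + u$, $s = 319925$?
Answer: $- \frac{320364}{47998208927} \approx -6.6745 \cdot 10^{-6}$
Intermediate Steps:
$M{\left(t,z \right)} = -449 + t$ ($M{\left(t,z \right)} = t - 449 = -449 + t$)
$\frac{1}{-149824 + \frac{M{\left(-352,-293 \right)} + 7810}{s + x{\left(554 \right)}}} = \frac{1}{-149824 + \frac{\left(-449 - 352\right) + 7810}{319925 + 439}} = \frac{1}{-149824 + \frac{-801 + 7810}{320364}} = \frac{1}{-149824 + 7009 \cdot \frac{1}{320364}} = \frac{1}{-149824 + \frac{7009}{320364}} = \frac{1}{- \frac{47998208927}{320364}} = - \frac{320364}{47998208927}$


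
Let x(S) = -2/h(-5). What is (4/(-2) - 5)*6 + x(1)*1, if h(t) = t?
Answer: -208/5 ≈ -41.600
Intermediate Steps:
x(S) = 2/5 (x(S) = -2/(-5) = -2*(-1/5) = 2/5)
(4/(-2) - 5)*6 + x(1)*1 = (4/(-2) - 5)*6 + (2/5)*1 = (4*(-1/2) - 5)*6 + 2/5 = (-2 - 5)*6 + 2/5 = -7*6 + 2/5 = -42 + 2/5 = -208/5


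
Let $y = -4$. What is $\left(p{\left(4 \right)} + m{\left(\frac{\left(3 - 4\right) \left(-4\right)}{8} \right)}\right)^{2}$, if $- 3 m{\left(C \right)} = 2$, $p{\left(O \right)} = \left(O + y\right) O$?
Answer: $\frac{4}{9} \approx 0.44444$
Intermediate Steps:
$p{\left(O \right)} = O \left(-4 + O\right)$ ($p{\left(O \right)} = \left(O - 4\right) O = \left(-4 + O\right) O = O \left(-4 + O\right)$)
$m{\left(C \right)} = - \frac{2}{3}$ ($m{\left(C \right)} = \left(- \frac{1}{3}\right) 2 = - \frac{2}{3}$)
$\left(p{\left(4 \right)} + m{\left(\frac{\left(3 - 4\right) \left(-4\right)}{8} \right)}\right)^{2} = \left(4 \left(-4 + 4\right) - \frac{2}{3}\right)^{2} = \left(4 \cdot 0 - \frac{2}{3}\right)^{2} = \left(0 - \frac{2}{3}\right)^{2} = \left(- \frac{2}{3}\right)^{2} = \frac{4}{9}$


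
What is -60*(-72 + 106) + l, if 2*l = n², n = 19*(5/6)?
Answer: -137855/72 ≈ -1914.7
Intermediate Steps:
n = 95/6 (n = 19*(5*(⅙)) = 19*(⅚) = 95/6 ≈ 15.833)
l = 9025/72 (l = (95/6)²/2 = (½)*(9025/36) = 9025/72 ≈ 125.35)
-60*(-72 + 106) + l = -60*(-72 + 106) + 9025/72 = -60*34 + 9025/72 = -2040 + 9025/72 = -137855/72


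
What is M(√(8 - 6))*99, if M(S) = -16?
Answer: -1584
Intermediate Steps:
M(√(8 - 6))*99 = -16*99 = -1584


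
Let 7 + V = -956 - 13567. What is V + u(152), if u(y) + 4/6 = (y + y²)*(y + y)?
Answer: 21165880/3 ≈ 7.0553e+6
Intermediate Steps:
V = -14530 (V = -7 + (-956 - 13567) = -7 - 14523 = -14530)
u(y) = -⅔ + 2*y*(y + y²) (u(y) = -⅔ + (y + y²)*(y + y) = -⅔ + (y + y²)*(2*y) = -⅔ + 2*y*(y + y²))
V + u(152) = -14530 + (-⅔ + 2*152² + 2*152³) = -14530 + (-⅔ + 2*23104 + 2*3511808) = -14530 + (-⅔ + 46208 + 7023616) = -14530 + 21209470/3 = 21165880/3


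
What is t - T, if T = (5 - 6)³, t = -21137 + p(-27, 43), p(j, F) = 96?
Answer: -21040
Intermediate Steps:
t = -21041 (t = -21137 + 96 = -21041)
T = -1 (T = (-1)³ = -1)
t - T = -21041 - 1*(-1) = -21041 + 1 = -21040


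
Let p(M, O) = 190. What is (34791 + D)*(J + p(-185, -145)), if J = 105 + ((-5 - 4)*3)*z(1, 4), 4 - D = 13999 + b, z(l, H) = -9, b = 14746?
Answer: 3254900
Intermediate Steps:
D = -28741 (D = 4 - (13999 + 14746) = 4 - 1*28745 = 4 - 28745 = -28741)
J = 348 (J = 105 + ((-5 - 4)*3)*(-9) = 105 - 9*3*(-9) = 105 - 27*(-9) = 105 + 243 = 348)
(34791 + D)*(J + p(-185, -145)) = (34791 - 28741)*(348 + 190) = 6050*538 = 3254900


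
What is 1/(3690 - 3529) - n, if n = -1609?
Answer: 259050/161 ≈ 1609.0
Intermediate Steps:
1/(3690 - 3529) - n = 1/(3690 - 3529) - 1*(-1609) = 1/161 + 1609 = 259050/161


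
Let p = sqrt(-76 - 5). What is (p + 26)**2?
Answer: 595 + 468*I ≈ 595.0 + 468.0*I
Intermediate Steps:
p = 9*I (p = sqrt(-81) = 9*I ≈ 9.0*I)
(p + 26)**2 = (9*I + 26)**2 = (26 + 9*I)**2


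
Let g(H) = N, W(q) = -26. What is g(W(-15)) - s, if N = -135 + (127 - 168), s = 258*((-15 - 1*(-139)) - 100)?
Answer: -6368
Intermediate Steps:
s = 6192 (s = 258*((-15 + 139) - 100) = 258*(124 - 100) = 258*24 = 6192)
N = -176 (N = -135 - 41 = -176)
g(H) = -176
g(W(-15)) - s = -176 - 1*6192 = -176 - 6192 = -6368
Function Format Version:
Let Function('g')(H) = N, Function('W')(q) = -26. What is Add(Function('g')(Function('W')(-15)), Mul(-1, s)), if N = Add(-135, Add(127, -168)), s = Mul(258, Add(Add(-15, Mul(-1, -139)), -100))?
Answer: -6368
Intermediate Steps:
s = 6192 (s = Mul(258, Add(Add(-15, 139), -100)) = Mul(258, Add(124, -100)) = Mul(258, 24) = 6192)
N = -176 (N = Add(-135, -41) = -176)
Function('g')(H) = -176
Add(Function('g')(Function('W')(-15)), Mul(-1, s)) = Add(-176, Mul(-1, 6192)) = Add(-176, -6192) = -6368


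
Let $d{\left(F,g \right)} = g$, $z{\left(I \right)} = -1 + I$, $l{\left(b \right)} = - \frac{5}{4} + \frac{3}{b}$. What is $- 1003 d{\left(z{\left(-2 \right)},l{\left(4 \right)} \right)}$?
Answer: $\frac{1003}{2} \approx 501.5$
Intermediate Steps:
$l{\left(b \right)} = - \frac{5}{4} + \frac{3}{b}$ ($l{\left(b \right)} = \left(-5\right) \frac{1}{4} + \frac{3}{b} = - \frac{5}{4} + \frac{3}{b}$)
$- 1003 d{\left(z{\left(-2 \right)},l{\left(4 \right)} \right)} = - 1003 \left(- \frac{5}{4} + \frac{3}{4}\right) = \left(-1003\right) \left(- \frac{1}{2}\right) = \frac{1003}{2}$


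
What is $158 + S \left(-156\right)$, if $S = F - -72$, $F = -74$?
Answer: $470$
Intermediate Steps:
$S = -2$ ($S = -74 - -72 = -74 + 72 = -2$)
$158 + S \left(-156\right) = 158 - -312 = 158 + 312 = 470$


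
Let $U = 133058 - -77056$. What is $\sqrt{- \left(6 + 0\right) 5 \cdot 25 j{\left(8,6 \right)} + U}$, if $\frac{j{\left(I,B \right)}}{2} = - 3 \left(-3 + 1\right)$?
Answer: $3 \sqrt{22346} \approx 448.46$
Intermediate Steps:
$j{\left(I,B \right)} = 12$ ($j{\left(I,B \right)} = 2 \left(- 3 \left(-3 + 1\right)\right) = 2 \left(\left(-3\right) \left(-2\right)\right) = 2 \cdot 6 = 12$)
$U = 210114$ ($U = 133058 + 77056 = 210114$)
$\sqrt{- \left(6 + 0\right) 5 \cdot 25 j{\left(8,6 \right)} + U} = \sqrt{- \left(6 + 0\right) 5 \cdot 25 \cdot 12 + 210114} = \sqrt{- 6 \cdot 5 \cdot 25 \cdot 12 + 210114} = \sqrt{- 30 \cdot 25 \cdot 12 + 210114} = \sqrt{- 750 \cdot 12 + 210114} = \sqrt{\left(-1\right) 9000 + 210114} = \sqrt{-9000 + 210114} = \sqrt{201114} = 3 \sqrt{22346}$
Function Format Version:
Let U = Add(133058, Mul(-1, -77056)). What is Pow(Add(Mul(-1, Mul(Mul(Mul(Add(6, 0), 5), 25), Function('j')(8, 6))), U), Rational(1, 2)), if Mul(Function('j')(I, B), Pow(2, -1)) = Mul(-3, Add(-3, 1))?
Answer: Mul(3, Pow(22346, Rational(1, 2))) ≈ 448.46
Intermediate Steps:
Function('j')(I, B) = 12 (Function('j')(I, B) = Mul(2, Mul(-3, Add(-3, 1))) = Mul(2, Mul(-3, -2)) = Mul(2, 6) = 12)
U = 210114 (U = Add(133058, 77056) = 210114)
Pow(Add(Mul(-1, Mul(Mul(Mul(Add(6, 0), 5), 25), Function('j')(8, 6))), U), Rational(1, 2)) = Pow(Add(Mul(-1, Mul(Mul(Mul(Add(6, 0), 5), 25), 12)), 210114), Rational(1, 2)) = Pow(Add(Mul(-1, Mul(Mul(Mul(6, 5), 25), 12)), 210114), Rational(1, 2)) = Pow(Add(Mul(-1, Mul(Mul(30, 25), 12)), 210114), Rational(1, 2)) = Pow(Add(Mul(-1, Mul(750, 12)), 210114), Rational(1, 2)) = Pow(Add(Mul(-1, 9000), 210114), Rational(1, 2)) = Pow(Add(-9000, 210114), Rational(1, 2)) = Pow(201114, Rational(1, 2)) = Mul(3, Pow(22346, Rational(1, 2)))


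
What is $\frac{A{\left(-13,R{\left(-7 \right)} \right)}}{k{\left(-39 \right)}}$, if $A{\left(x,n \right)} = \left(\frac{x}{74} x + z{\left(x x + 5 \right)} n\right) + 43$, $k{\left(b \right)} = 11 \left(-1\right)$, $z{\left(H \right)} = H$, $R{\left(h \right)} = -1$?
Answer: $\frac{9525}{814} \approx 11.701$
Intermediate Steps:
$k{\left(b \right)} = -11$
$A{\left(x,n \right)} = 43 + \frac{x^{2}}{74} + n \left(5 + x^{2}\right)$ ($A{\left(x,n \right)} = \left(\frac{x}{74} x + \left(x x + 5\right) n\right) + 43 = \left(x \frac{1}{74} x + \left(x^{2} + 5\right) n\right) + 43 = \left(\frac{x}{74} x + \left(5 + x^{2}\right) n\right) + 43 = \left(\frac{x^{2}}{74} + n \left(5 + x^{2}\right)\right) + 43 = 43 + \frac{x^{2}}{74} + n \left(5 + x^{2}\right)$)
$\frac{A{\left(-13,R{\left(-7 \right)} \right)}}{k{\left(-39 \right)}} = \frac{43 + \frac{\left(-13\right)^{2}}{74} - \left(5 + \left(-13\right)^{2}\right)}{-11} = \left(43 + \frac{1}{74} \cdot 169 - \left(5 + 169\right)\right) \left(- \frac{1}{11}\right) = \left(43 + \frac{169}{74} - 174\right) \left(- \frac{1}{11}\right) = \left(- \frac{9525}{74}\right) \left(- \frac{1}{11}\right) = \frac{9525}{814}$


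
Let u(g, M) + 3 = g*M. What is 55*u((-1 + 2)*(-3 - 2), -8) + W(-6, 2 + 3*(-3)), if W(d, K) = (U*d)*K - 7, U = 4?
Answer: 2196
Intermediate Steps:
W(d, K) = -7 + 4*K*d (W(d, K) = (4*d)*K - 7 = 4*K*d - 7 = -7 + 4*K*d)
u(g, M) = -3 + M*g (u(g, M) = -3 + g*M = -3 + M*g)
55*u((-1 + 2)*(-3 - 2), -8) + W(-6, 2 + 3*(-3)) = 55*(-3 - 8*(-1 + 2)*(-3 - 2)) + (-7 + 4*(2 + 3*(-3))*(-6)) = 55*(-3 - 8*(-5)) + (-7 + 4*(2 - 9)*(-6)) = 55*(-3 - 8*(-5)) + (-7 + 4*(-7)*(-6)) = 55*(-3 + 40) + (-7 + 168) = 55*37 + 161 = 2035 + 161 = 2196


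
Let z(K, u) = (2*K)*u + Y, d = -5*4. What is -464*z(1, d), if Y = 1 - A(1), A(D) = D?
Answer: 18560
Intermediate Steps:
d = -20
Y = 0 (Y = 1 - 1*1 = 1 - 1 = 0)
z(K, u) = 2*K*u (z(K, u) = (2*K)*u + 0 = 2*K*u + 0 = 2*K*u)
-464*z(1, d) = -928*(-20) = -464*(-40) = 18560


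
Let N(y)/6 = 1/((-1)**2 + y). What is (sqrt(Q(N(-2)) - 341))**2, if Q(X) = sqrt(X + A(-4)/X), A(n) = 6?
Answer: -341 + I*sqrt(7) ≈ -341.0 + 2.6458*I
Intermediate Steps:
N(y) = 6/(1 + y) (N(y) = 6/((-1)**2 + y) = 6/(1 + y))
Q(X) = sqrt(X + 6/X)
(sqrt(Q(N(-2)) - 341))**2 = (sqrt(sqrt(6/(1 - 2) + 6/((6/(1 - 2)))) - 341))**2 = (sqrt(sqrt(6/(-1) + 6/((6/(-1)))) - 341))**2 = (sqrt(sqrt(6*(-1) + 6/((6*(-1)))) - 341))**2 = (sqrt(sqrt(-6 + 6/(-6)) - 341))**2 = (sqrt(sqrt(-6 + 6*(-1/6)) - 341))**2 = (sqrt(sqrt(-6 - 1) - 341))**2 = (sqrt(sqrt(-7) - 341))**2 = (sqrt(I*sqrt(7) - 341))**2 = (sqrt(-341 + I*sqrt(7)))**2 = -341 + I*sqrt(7)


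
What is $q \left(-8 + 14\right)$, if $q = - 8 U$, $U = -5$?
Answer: $240$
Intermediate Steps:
$q = 40$ ($q = \left(-8\right) \left(-5\right) = 40$)
$q \left(-8 + 14\right) = 40 \left(-8 + 14\right) = 40 \cdot 6 = 240$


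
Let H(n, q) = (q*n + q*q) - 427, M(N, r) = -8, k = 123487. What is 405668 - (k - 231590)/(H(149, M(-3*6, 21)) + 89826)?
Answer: 35808828131/88271 ≈ 4.0567e+5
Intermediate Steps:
H(n, q) = -427 + q² + n*q (H(n, q) = (n*q + q²) - 427 = (q² + n*q) - 427 = -427 + q² + n*q)
405668 - (k - 231590)/(H(149, M(-3*6, 21)) + 89826) = 405668 - (123487 - 231590)/((-427 + (-8)² + 149*(-8)) + 89826) = 405668 - (-108103)/((-427 + 64 - 1192) + 89826) = 405668 - (-108103)/(-1555 + 89826) = 405668 - (-108103)/88271 = 405668 - 1*(-108103/88271) = 405668 + 108103/88271 = 35808828131/88271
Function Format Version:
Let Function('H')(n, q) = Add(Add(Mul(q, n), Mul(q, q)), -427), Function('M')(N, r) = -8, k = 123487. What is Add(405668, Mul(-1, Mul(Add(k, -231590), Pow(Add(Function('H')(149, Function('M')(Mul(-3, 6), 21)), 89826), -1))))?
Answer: Rational(35808828131, 88271) ≈ 4.0567e+5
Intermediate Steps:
Function('H')(n, q) = Add(-427, Pow(q, 2), Mul(n, q)) (Function('H')(n, q) = Add(Add(Mul(n, q), Pow(q, 2)), -427) = Add(Add(Pow(q, 2), Mul(n, q)), -427) = Add(-427, Pow(q, 2), Mul(n, q)))
Add(405668, Mul(-1, Mul(Add(k, -231590), Pow(Add(Function('H')(149, Function('M')(Mul(-3, 6), 21)), 89826), -1)))) = Add(405668, Mul(-1, Mul(Add(123487, -231590), Pow(Add(Add(-427, Pow(-8, 2), Mul(149, -8)), 89826), -1)))) = Add(405668, Mul(-1, Mul(-108103, Pow(Add(Add(-427, 64, -1192), 89826), -1)))) = Add(405668, Mul(-1, Mul(-108103, Pow(Add(-1555, 89826), -1)))) = Add(405668, Mul(-1, Mul(-108103, Pow(88271, -1)))) = Add(405668, Mul(-1, Mul(-108103, Rational(1, 88271)))) = Add(405668, Mul(-1, Rational(-108103, 88271))) = Add(405668, Rational(108103, 88271)) = Rational(35808828131, 88271)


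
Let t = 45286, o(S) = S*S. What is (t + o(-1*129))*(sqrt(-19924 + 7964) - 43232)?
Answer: -2677228064 + 123854*I*sqrt(2990) ≈ -2.6772e+9 + 6.7724e+6*I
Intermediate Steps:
o(S) = S**2
(t + o(-1*129))*(sqrt(-19924 + 7964) - 43232) = (45286 + (-1*129)**2)*(sqrt(-19924 + 7964) - 43232) = (45286 + (-129)**2)*(sqrt(-11960) - 43232) = (45286 + 16641)*(2*I*sqrt(2990) - 43232) = 61927*(-43232 + 2*I*sqrt(2990)) = -2677228064 + 123854*I*sqrt(2990)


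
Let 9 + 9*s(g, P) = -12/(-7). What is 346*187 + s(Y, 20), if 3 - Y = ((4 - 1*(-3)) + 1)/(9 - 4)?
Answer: 1358725/21 ≈ 64701.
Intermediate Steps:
Y = 7/5 (Y = 3 - ((4 - 1*(-3)) + 1)/(9 - 4) = 3 - ((4 + 3) + 1)/5 = 3 - (7 + 1)/5 = 3 - 8/5 = 7/5 ≈ 1.4000)
s(g, P) = -17/21 (s(g, P) = -1 + (-12/(-7))/9 = -1 + (-12*(-1/7))/9 = -1 + (1/9)*(12/7) = -1 + 4/21 = -17/21)
346*187 + s(Y, 20) = 346*187 - 17/21 = 64702 - 17/21 = 1358725/21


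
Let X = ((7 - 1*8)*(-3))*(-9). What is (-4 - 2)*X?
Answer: 162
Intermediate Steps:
X = -27 (X = ((7 - 8)*(-3))*(-9) = -1*(-3)*(-9) = 3*(-9) = -27)
(-4 - 2)*X = (-4 - 2)*(-27) = -6*(-27) = 162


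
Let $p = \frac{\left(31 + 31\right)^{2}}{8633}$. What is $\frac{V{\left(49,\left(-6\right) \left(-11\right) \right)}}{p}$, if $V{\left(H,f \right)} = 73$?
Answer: $\frac{630209}{3844} \approx 163.95$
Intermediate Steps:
$p = \frac{3844}{8633}$ ($p = 62^{2} \cdot \frac{1}{8633} = 3844 \cdot \frac{1}{8633} = \frac{3844}{8633} \approx 0.44527$)
$\frac{V{\left(49,\left(-6\right) \left(-11\right) \right)}}{p} = \frac{73}{\frac{3844}{8633}} = 73 \cdot \frac{8633}{3844} = \frac{630209}{3844}$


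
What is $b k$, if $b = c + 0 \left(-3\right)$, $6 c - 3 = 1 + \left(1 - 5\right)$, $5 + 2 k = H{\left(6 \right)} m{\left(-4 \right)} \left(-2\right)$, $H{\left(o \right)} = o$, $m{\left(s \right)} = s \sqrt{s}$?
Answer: $0$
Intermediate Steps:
$m{\left(s \right)} = s^{\frac{3}{2}}$
$k = - \frac{5}{2} + 48 i$ ($k = - \frac{5}{2} + \frac{6 \left(-4\right)^{\frac{3}{2}} \left(-2\right)}{2} = - \frac{5}{2} + \frac{6 \left(- 8 i\right) \left(-2\right)}{2} = - \frac{5}{2} + \frac{- 48 i \left(-2\right)}{2} = - \frac{5}{2} + \frac{96 i}{2} = - \frac{5}{2} + 48 i \approx -2.5 + 48.0 i$)
$c = 0$ ($c = \frac{1}{2} + \frac{1 + \left(1 - 5\right)}{6} = \frac{1}{2} + \frac{1 - 4}{6} = \frac{1}{2} + \frac{1}{6} \left(-3\right) = \frac{1}{2} - \frac{1}{2} = 0$)
$b = 0$ ($b = 0 + 0 \left(-3\right) = 0 + 0 = 0$)
$b k = 0 \left(- \frac{5}{2} + 48 i\right) = 0$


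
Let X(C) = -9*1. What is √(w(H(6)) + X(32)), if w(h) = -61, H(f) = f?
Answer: I*√70 ≈ 8.3666*I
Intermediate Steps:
X(C) = -9
√(w(H(6)) + X(32)) = √(-61 - 9) = √(-70) = I*√70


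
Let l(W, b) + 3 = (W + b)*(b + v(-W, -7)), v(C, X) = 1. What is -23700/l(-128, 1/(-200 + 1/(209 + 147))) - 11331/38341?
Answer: 4598889770708678583/25337987626810187 ≈ 181.50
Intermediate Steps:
l(W, b) = -3 + (1 + b)*(W + b) (l(W, b) = -3 + (W + b)*(b + 1) = -3 + (W + b)*(1 + b) = -3 + (1 + b)*(W + b))
-23700/l(-128, 1/(-200 + 1/(209 + 147))) - 11331/38341 = -23700/(-3 - 128 + 1/(-200 + 1/(209 + 147)) + (1/(-200 + 1/(209 + 147)))² - 128/(-200 + 1/(209 + 147))) - 11331/38341 = -23700/(-3 - 128 + 1/(-200 + 1/356) + (1/(-200 + 1/356))² - 128/(-200 + 1/356)) - 11331*1/38341 = -23700/(-3 - 128 + 1/(-200 + 1/356) + (1/(-200 + 1/356))² - 128/(-200 + 1/356)) - 11331/38341 = -23700/(-3 - 128 + 1/(-71199/356) + (1/(-71199/356))² - 128/(-71199/356)) - 11331/38341 = -23700/(-3 - 128 - 356/71199 + (-356/71199)² - 128*(-356/71199)) - 11331/38341 = -23700/(-3 - 128 - 356/71199 + 126736/5069297601 + 45568/71199) - 11331/38341 = -23700/(-660858809807/5069297601) - 11331/38341 = -23700*(-5069297601/660858809807) - 11331/38341 = 120142353143700/660858809807 - 11331/38341 = 4598889770708678583/25337987626810187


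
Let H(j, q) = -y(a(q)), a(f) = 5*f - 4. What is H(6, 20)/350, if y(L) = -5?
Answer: 1/70 ≈ 0.014286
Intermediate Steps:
a(f) = -4 + 5*f
H(j, q) = 5 (H(j, q) = -1*(-5) = 5)
H(6, 20)/350 = 5/350 = 5*(1/350) = 1/70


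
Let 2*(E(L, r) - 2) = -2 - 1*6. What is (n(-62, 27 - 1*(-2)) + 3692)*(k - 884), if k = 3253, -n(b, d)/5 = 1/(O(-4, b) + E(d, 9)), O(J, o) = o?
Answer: 559778117/64 ≈ 8.7465e+6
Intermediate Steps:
E(L, r) = -2 (E(L, r) = 2 + (-2 - 1*6)/2 = 2 + (-2 - 6)/2 = 2 + (1/2)*(-8) = 2 - 4 = -2)
n(b, d) = -5/(-2 + b) (n(b, d) = -5/(b - 2) = -5/(-2 + b))
(n(-62, 27 - 1*(-2)) + 3692)*(k - 884) = (-5/(-2 - 62) + 3692)*(3253 - 884) = (-5/(-64) + 3692)*2369 = (-5*(-1/64) + 3692)*2369 = (5/64 + 3692)*2369 = (236293/64)*2369 = 559778117/64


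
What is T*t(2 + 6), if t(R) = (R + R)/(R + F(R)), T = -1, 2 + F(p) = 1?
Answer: -16/7 ≈ -2.2857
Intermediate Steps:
F(p) = -1 (F(p) = -2 + 1 = -1)
t(R) = 2*R/(-1 + R) (t(R) = (R + R)/(R - 1) = (2*R)/(-1 + R) = 2*R/(-1 + R))
T*t(2 + 6) = -2*(2 + 6)/(-1 + (2 + 6)) = -2*8/(-1 + 8) = -2*8/7 = -1*16/7 = -16/7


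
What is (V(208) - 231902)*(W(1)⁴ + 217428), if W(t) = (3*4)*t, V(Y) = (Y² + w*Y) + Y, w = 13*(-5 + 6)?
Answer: -44233247064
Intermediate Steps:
w = 13 (w = 13*1 = 13)
V(Y) = Y² + 14*Y (V(Y) = (Y² + 13*Y) + Y = Y² + 14*Y)
W(t) = 12*t
(V(208) - 231902)*(W(1)⁴ + 217428) = (208*(14 + 208) - 231902)*((12*1)⁴ + 217428) = (208*222 - 231902)*(12⁴ + 217428) = (46176 - 231902)*(20736 + 217428) = -185726*238164 = -44233247064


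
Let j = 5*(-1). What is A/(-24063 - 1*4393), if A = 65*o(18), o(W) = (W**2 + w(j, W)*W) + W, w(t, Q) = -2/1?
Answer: -9945/14228 ≈ -0.69897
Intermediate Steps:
j = -5
w(t, Q) = -2 (w(t, Q) = -2*1 = -2)
o(W) = W**2 - W (o(W) = (W**2 - 2*W) + W = W**2 - W)
A = 19890 (A = 65*(18*(-1 + 18)) = 65*(18*17) = 65*306 = 19890)
A/(-24063 - 1*4393) = 19890/(-24063 - 1*4393) = 19890/(-24063 - 4393) = 19890/(-28456) = 19890*(-1/28456) = -9945/14228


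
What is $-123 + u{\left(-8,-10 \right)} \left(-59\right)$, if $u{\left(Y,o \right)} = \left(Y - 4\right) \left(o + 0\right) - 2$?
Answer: $-7085$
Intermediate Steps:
$u{\left(Y,o \right)} = -2 + o \left(-4 + Y\right)$ ($u{\left(Y,o \right)} = \left(-4 + Y\right) o - 2 = o \left(-4 + Y\right) - 2 = -2 + o \left(-4 + Y\right)$)
$-123 + u{\left(-8,-10 \right)} \left(-59\right) = -123 + \left(-2 - -40 - -80\right) \left(-59\right) = -123 + \left(-2 + 40 + 80\right) \left(-59\right) = -123 + 118 \left(-59\right) = -123 - 6962 = -7085$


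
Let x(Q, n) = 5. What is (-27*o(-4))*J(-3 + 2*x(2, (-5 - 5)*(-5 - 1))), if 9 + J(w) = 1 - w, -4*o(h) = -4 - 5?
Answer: 3645/4 ≈ 911.25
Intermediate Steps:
o(h) = 9/4 (o(h) = -(-4 - 5)/4 = -¼*(-9) = 9/4)
J(w) = -8 - w (J(w) = -9 + (1 - w) = -8 - w)
(-27*o(-4))*J(-3 + 2*x(2, (-5 - 5)*(-5 - 1))) = (-27*9/4)*(-8 - (-3 + 2*5)) = -243*(-8 - (-3 + 10))/4 = -243*(-8 - 1*7)/4 = -243*(-8 - 7)/4 = -243/4*(-15) = 3645/4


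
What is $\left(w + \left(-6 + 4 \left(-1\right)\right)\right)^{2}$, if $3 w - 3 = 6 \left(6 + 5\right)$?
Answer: $169$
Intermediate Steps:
$w = 23$ ($w = 1 + \frac{6 \left(6 + 5\right)}{3} = 1 + \frac{6 \cdot 11}{3} = 1 + \frac{1}{3} \cdot 66 = 1 + 22 = 23$)
$\left(w + \left(-6 + 4 \left(-1\right)\right)\right)^{2} = \left(23 + \left(-6 + 4 \left(-1\right)\right)\right)^{2} = \left(23 - 10\right)^{2} = 13^{2} = 169$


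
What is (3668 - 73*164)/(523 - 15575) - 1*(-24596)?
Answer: 92556824/3763 ≈ 24597.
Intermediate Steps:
(3668 - 73*164)/(523 - 15575) - 1*(-24596) = (3668 - 11972)/(-15052) + 24596 = -8304*(-1/15052) + 24596 = 2076/3763 + 24596 = 92556824/3763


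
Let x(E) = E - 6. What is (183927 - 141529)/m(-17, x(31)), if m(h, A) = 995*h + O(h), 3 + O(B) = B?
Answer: -42398/16935 ≈ -2.5036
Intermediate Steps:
x(E) = -6 + E
O(B) = -3 + B
m(h, A) = -3 + 996*h (m(h, A) = 995*h + (-3 + h) = -3 + 996*h)
(183927 - 141529)/m(-17, x(31)) = (183927 - 141529)/(-3 + 996*(-17)) = 42398/(-3 - 16932) = 42398/(-16935) = 42398*(-1/16935) = -42398/16935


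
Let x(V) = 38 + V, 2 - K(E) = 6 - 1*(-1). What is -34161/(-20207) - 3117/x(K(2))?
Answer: -1874482/20207 ≈ -92.764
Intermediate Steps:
K(E) = -5 (K(E) = 2 - (6 - 1*(-1)) = 2 - (6 + 1) = 2 - 1*7 = 2 - 7 = -5)
-34161/(-20207) - 3117/x(K(2)) = -34161/(-20207) - 3117/(38 - 5) = -34161*(-1/20207) - 3117/33 = 34161/20207 - 3117*1/33 = 34161/20207 - 1039/11 = -1874482/20207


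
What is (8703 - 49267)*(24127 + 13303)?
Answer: -1518310520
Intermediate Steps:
(8703 - 49267)*(24127 + 13303) = -40564*37430 = -1518310520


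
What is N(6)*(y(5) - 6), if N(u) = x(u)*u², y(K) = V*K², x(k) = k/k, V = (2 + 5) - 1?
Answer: 5184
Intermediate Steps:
V = 6 (V = 7 - 1 = 6)
x(k) = 1
y(K) = 6*K²
N(u) = u² (N(u) = 1*u² = u²)
N(6)*(y(5) - 6) = 6²*(6*5² - 6) = 36*(6*25 - 6) = 36*(150 - 6) = 36*144 = 5184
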